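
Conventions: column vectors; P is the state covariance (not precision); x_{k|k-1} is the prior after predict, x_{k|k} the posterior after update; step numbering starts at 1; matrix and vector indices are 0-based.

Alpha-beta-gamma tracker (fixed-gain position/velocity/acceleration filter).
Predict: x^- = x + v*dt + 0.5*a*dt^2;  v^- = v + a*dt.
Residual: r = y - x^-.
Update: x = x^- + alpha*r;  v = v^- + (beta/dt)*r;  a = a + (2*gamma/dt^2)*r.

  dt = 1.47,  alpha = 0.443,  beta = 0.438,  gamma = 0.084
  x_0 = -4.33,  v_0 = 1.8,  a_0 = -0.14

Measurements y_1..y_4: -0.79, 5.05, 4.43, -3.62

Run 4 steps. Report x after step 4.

step 1: x_pred=-1.8353  r=1.0453  x^+=-1.3722  v^+=1.9056  a^+=-0.0587
step 2: x_pred=1.3656  r=3.6844  x^+=2.9978  v^+=2.9171  a^+=0.2277
step 3: x_pred=7.5320  r=-3.1020  x^+=6.1578  v^+=2.3276  a^+=-0.0135
step 4: x_pred=9.5648  r=-13.1848  x^+=3.7239  v^+=-1.6207  a^+=-1.0385

x_post = 3.7239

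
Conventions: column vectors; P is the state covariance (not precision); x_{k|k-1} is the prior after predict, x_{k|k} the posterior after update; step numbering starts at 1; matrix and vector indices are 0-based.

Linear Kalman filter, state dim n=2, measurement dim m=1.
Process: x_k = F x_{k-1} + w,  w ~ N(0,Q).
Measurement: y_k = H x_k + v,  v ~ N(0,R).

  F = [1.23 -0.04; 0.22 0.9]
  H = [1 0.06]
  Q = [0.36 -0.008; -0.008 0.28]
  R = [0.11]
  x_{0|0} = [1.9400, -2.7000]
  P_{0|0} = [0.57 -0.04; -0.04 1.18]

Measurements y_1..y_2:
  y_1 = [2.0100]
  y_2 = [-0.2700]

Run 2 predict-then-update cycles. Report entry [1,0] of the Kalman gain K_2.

K[1,0] = -0.0285

step 1: x^-=[2.4942, -2.0032]  P^-=[1.2282 0.0598; 0.0598 1.2475]  S=[1.3498]  K=[0.9125; 0.0998]  nu=[-0.3640]  x^+=[2.1620, -2.0395]  P^+=[0.1042 -0.0631; -0.0631 1.2341]
step 2: x^-=[2.7409, -1.3599]  P^-=[0.5258 -0.0935; -0.0935 1.2597]  S=[0.6291]  K=[0.8269; -0.0285]  nu=[-2.9293]  x^+=[0.3188, -1.2765]  P^+=[0.0957 -0.0787; -0.0787 1.2592]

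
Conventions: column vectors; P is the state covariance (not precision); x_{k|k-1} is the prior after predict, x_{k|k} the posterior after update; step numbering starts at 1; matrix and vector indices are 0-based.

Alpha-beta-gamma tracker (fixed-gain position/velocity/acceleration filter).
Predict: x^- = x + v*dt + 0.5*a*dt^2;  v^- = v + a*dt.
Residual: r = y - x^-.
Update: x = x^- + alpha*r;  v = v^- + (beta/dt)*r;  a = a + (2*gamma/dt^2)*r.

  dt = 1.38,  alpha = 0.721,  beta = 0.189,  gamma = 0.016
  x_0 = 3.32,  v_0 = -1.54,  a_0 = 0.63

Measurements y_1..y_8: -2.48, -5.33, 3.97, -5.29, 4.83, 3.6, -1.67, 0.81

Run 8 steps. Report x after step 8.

x_post = 1.8382

step 1: x_pred=1.7947  r=-4.2747  x^+=-1.2874  v^+=-1.2560  a^+=0.5582
step 2: x_pred=-2.4892  r=-2.8408  x^+=-4.5374  v^+=-0.8748  a^+=0.5104
step 3: x_pred=-5.2587  r=9.2287  x^+=1.3952  v^+=1.0935  a^+=0.6655
step 4: x_pred=3.5379  r=-8.8279  x^+=-2.8270  v^+=0.8029  a^+=0.5172
step 5: x_pred=-1.2266  r=6.0566  x^+=3.1402  v^+=2.3460  a^+=0.6189
step 6: x_pred=6.9671  r=-3.3671  x^+=4.5394  v^+=2.7390  a^+=0.5624
step 7: x_pred=8.8548  r=-10.5248  x^+=1.2664  v^+=2.0737  a^+=0.3855
step 8: x_pred=4.4952  r=-3.6852  x^+=1.8382  v^+=2.1010  a^+=0.3236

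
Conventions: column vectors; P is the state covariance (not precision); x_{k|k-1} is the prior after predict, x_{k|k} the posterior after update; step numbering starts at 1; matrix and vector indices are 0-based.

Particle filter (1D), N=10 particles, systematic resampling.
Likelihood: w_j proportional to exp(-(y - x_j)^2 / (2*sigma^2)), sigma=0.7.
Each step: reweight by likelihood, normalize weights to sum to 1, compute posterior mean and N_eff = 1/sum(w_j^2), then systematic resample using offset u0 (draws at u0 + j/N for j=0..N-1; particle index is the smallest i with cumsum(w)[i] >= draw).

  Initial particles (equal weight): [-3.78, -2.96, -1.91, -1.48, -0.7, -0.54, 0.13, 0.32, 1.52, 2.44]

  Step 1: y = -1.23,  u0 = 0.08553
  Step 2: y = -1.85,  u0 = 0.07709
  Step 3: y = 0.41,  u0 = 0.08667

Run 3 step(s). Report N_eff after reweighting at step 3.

N_eff = 2.8059

step 1: w=[0.0004, 0.0147, 0.1941, 0.2919, 0.2336, 0.1914, 0.0471, 0.0268, 0.0001, 0.0000]  mean=-1.0995  Neff=4.6047  idx=[2, 2, 3, 3, 3, 4, 4, 5, 5, 7]
step 2: w=[0.1820, 0.1820, 0.1588, 0.1588, 0.1588, 0.0474, 0.0474, 0.0317, 0.0317, 0.0015]  mean=-1.5003  Neff=6.7392  idx=[0, 0, 1, 2, 2, 3, 3, 4, 5, 8]
step 3: w=[0.0050, 0.0050, 0.0050, 0.0316, 0.0316, 0.0316, 0.0316, 0.0316, 0.3445, 0.4823]  mean=-0.7643  Neff=2.8059  idx=[5, 8, 8, 8, 8, 9, 9, 9, 9, 9]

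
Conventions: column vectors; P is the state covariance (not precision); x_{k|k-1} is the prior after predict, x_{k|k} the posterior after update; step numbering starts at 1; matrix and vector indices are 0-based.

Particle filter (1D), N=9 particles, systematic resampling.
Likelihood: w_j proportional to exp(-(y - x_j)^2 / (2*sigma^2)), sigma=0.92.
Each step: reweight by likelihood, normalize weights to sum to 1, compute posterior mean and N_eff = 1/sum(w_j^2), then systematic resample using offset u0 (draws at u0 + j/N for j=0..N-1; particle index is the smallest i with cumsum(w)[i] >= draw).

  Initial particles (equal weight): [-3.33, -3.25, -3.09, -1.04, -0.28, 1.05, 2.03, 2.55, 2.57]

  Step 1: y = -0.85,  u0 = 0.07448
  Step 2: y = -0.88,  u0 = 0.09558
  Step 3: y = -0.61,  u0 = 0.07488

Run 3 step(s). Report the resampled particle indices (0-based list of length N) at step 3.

step 1: w=[0.0129, 0.0163, 0.0253, 0.4790, 0.4039, 0.0580, 0.0036, 0.0005, 0.0005]  mean=-0.7144  Neff=2.5189  idx=[3, 3, 3, 3, 3, 4, 4, 4, 5]
step 2: w=[0.1320, 0.1320, 0.1320, 0.1320, 0.1320, 0.1084, 0.1084, 0.1084, 0.0148]  mean=-0.7619  Neff=8.1575  idx=[0, 1, 2, 3, 4, 4, 5, 6, 7]
step 3: w=[0.1094, 0.1094, 0.1094, 0.1094, 0.1094, 0.1094, 0.1145, 0.1145, 0.1145]  mean=-0.7790  Neff=8.9959  idx=[0, 1, 2, 3, 4, 5, 6, 7, 8]

resampled_idx = [0, 1, 2, 3, 4, 5, 6, 7, 8]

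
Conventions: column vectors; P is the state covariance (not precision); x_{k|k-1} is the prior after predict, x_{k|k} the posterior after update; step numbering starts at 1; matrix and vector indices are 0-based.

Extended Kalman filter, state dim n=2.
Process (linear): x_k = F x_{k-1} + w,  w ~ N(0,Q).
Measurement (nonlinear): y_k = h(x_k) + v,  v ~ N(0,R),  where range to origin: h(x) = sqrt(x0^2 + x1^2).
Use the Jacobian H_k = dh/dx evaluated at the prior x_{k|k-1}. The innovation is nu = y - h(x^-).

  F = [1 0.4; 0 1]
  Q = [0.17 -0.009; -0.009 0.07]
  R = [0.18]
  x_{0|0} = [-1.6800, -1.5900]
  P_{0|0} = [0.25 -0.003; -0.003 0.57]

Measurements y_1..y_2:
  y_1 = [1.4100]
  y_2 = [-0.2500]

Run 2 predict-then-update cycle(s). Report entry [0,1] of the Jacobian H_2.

H_jac[0,1] = -0.3945

step 1: x^-=[-2.3160, -1.5900]  P^-=[0.5088 0.2160; 0.2160 0.6400]  H_jac=[-0.8244 -0.5660]  S=[0.9324]  K=[-0.5810; -0.5795]  nu=[-1.3993]  x^+=[-1.5030, -0.7792]  P^+=[0.1941 -0.0979; -0.0979 0.3269]
step 2: x^-=[-1.8147, -0.7792]  P^-=[0.3380 0.0239; 0.0239 0.3969]  H_jac=[-0.9189 -0.3945]  S=[0.5445]  K=[-0.5878; -0.3278]  nu=[-2.2249]  x^+=[-0.5070, -0.0497]  P^+=[0.1499 -0.0811; -0.0811 0.3384]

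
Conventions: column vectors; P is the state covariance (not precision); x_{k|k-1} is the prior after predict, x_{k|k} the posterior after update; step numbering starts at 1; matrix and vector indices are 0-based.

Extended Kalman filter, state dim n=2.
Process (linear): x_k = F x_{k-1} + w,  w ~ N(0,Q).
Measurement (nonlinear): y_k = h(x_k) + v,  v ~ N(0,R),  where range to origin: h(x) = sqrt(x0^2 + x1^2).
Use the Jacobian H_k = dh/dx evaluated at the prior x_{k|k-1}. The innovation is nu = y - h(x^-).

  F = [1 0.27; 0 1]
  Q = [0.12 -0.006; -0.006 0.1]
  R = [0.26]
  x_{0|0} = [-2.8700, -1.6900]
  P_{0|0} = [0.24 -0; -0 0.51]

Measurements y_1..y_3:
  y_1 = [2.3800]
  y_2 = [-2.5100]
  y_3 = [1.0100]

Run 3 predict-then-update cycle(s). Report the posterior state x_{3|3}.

step 1: x^-=[-3.3263, -1.6900]  P^-=[0.3972 0.1317; 0.1317 0.6100]  H_jac=[-0.8915 -0.4530]  S=[0.8072]  K=[-0.5126; -0.4878]  nu=[-1.3510]  x^+=[-2.6338, -1.0310]  P^+=[0.1851 -0.0701; -0.0701 0.4180]
step 2: x^-=[-2.9122, -1.0310]  P^-=[0.2977 0.0367; 0.0367 0.5180]  H_jac=[-0.9427 -0.3337]  S=[0.6054]  K=[-0.4839; -0.3428]  nu=[-5.5993]  x^+=[-0.2030, 0.8882]  P^+=[0.1560 -0.0637; -0.0637 0.4468]
step 3: x^-=[0.0369, 0.8882]  P^-=[0.2742 0.0510; 0.0510 0.5468]  H_jac=[0.0415 0.9991]  S=[0.8106]  K=[0.0769; 0.6766]  nu=[0.1210]  x^+=[0.0462, 0.9701]  P^+=[0.2694 0.0088; 0.0088 0.1757]

x_post = [0.0462, 0.9701]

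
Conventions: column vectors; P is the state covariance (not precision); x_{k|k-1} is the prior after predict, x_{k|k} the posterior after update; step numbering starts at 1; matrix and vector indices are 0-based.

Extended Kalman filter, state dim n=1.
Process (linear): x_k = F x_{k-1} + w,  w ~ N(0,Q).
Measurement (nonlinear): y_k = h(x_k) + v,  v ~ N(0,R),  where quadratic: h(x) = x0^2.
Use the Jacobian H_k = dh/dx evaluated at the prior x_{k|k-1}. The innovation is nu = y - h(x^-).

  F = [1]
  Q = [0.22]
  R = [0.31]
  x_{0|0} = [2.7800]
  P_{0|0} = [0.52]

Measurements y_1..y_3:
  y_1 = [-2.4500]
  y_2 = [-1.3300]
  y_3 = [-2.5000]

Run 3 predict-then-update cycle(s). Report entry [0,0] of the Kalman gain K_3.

step 1: x^-=[2.7800]  P^-=[0.7400]  H_jac=[5.5600]  S=[23.1861]  K=[0.1775]  nu=[-10.1784]  x^+=[0.9738]  P^+=[0.0099]
step 2: x^-=[0.9738]  P^-=[0.2299]  H_jac=[1.9477]  S=[1.1821]  K=[0.3788]  nu=[-2.2783]  x^+=[0.1108]  P^+=[0.0603]
step 3: x^-=[0.1108]  P^-=[0.2803]  H_jac=[0.2216]  S=[0.3238]  K=[0.1919]  nu=[-2.5123]  x^+=[-0.3712]  P^+=[0.2684]

K[0,0] = 0.1919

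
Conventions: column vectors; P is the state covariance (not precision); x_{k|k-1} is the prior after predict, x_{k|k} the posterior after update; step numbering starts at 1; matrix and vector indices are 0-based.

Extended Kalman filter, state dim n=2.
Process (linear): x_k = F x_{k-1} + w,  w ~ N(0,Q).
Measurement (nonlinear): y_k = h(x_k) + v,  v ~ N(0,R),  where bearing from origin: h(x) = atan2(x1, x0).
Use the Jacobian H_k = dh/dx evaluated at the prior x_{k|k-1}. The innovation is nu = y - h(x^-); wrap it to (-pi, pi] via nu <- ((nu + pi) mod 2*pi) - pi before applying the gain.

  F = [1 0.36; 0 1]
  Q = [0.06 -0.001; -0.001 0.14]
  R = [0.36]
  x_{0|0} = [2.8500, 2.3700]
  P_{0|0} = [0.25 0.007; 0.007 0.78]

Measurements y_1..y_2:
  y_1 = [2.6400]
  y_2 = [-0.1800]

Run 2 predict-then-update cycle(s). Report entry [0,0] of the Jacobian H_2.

step 1: x^-=[3.7032, 2.3700]  P^-=[0.4161 0.2868; 0.2868 0.9200]  H_jac=[-0.1226 0.1916]  S=[0.3865]  K=[0.0102; 0.3650]  nu=[2.0707]  x^+=[3.7242, 3.1258]  P^+=[0.4161 0.2854; 0.2854 0.8685]
step 2: x^-=[4.8495, 3.1258]  P^-=[0.7941 0.5970; 0.5970 1.0085]  H_jac=[-0.0939 0.1457]  S=[0.3721]  K=[0.0334; 0.2442]  nu=[-0.7525]  x^+=[4.8244, 2.9420]  P^+=[0.7937 0.5940; 0.5940 0.9863]

H_jac[0,0] = -0.0939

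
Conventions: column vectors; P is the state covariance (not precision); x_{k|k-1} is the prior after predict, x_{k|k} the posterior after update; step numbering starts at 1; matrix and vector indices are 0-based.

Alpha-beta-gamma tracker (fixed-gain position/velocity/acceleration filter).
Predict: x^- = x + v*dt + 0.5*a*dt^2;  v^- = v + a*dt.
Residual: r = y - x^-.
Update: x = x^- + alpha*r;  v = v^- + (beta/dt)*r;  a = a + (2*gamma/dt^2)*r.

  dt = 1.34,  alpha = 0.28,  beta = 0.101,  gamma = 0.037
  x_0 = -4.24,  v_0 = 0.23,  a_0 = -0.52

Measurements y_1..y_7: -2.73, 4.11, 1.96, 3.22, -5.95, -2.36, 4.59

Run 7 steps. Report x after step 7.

step 1: x_pred=-4.3987  r=1.6687  x^+=-3.9314  v^+=-0.3410  a^+=-0.4512
step 2: x_pred=-4.7935  r=8.9035  x^+=-2.3005  v^+=-0.2746  a^+=-0.0843
step 3: x_pred=-2.7442  r=4.7042  x^+=-1.4270  v^+=-0.0330  a^+=0.1096
step 4: x_pred=-1.3728  r=4.5928  x^+=-0.0868  v^+=0.4600  a^+=0.2988
step 5: x_pred=0.7979  r=-6.7479  x^+=-1.0915  v^+=0.3519  a^+=0.0208
step 6: x_pred=-0.6014  r=-1.7586  x^+=-1.0938  v^+=0.2471  a^+=-0.0517
step 7: x_pred=-0.8091  r=5.3991  x^+=0.7026  v^+=0.5848  a^+=0.1708

x_post = 0.7026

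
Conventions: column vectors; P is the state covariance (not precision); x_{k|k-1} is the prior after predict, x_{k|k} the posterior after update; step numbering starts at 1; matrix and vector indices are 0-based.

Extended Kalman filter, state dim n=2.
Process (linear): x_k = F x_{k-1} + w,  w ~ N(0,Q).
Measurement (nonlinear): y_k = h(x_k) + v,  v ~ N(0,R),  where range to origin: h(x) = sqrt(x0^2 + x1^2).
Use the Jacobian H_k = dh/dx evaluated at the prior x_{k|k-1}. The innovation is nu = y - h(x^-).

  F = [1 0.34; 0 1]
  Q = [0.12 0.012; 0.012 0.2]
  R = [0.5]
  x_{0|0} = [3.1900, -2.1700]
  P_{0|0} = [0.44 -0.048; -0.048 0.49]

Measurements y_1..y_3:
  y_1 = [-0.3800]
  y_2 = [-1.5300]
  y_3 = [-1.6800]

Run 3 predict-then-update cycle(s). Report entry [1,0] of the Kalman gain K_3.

step 1: x^-=[2.4522, -2.1700]  P^-=[0.5840 0.1306; 0.1306 0.6900]  H_jac=[0.7489 -0.6627]  S=[1.0009]  K=[0.3505; -0.3591]  nu=[-3.6545]  x^+=[1.1714, -0.8576]  P^+=[0.4611 0.2566; 0.2566 0.5609]
step 2: x^-=[0.8798, -0.8576]  P^-=[0.8204 0.4593; 0.4593 0.7609]  H_jac=[0.7161 -0.6980]  S=[0.8323]  K=[0.3207; -0.2430]  nu=[-2.7586]  x^+=[-0.0048, -0.1873]  P^+=[0.7348 0.5241; 0.5241 0.7118]
step 3: x^-=[-0.0685, -0.1873]  P^-=[1.2935 0.7781; 0.7781 0.9118]  H_jac=[-0.3434 -0.9392]  S=[1.9587]  K=[-0.5999; -0.5736]  nu=[-1.8794]  x^+=[1.0590, 0.8908]  P^+=[0.5886 0.1041; 0.1041 0.2673]

K[1,0] = -0.5736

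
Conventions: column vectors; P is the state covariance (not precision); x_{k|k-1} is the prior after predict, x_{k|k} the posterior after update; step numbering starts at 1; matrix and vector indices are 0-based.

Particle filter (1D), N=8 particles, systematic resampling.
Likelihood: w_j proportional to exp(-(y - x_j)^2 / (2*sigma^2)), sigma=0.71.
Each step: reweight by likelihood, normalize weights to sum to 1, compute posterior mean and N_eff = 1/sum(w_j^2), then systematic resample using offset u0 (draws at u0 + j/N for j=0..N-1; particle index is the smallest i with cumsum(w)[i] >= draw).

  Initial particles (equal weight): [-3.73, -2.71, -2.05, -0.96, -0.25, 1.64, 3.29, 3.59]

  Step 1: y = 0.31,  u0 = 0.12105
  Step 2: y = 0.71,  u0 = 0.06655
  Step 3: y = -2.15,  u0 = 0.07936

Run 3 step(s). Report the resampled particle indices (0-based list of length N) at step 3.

step 1: w=[0.0000, 0.0001, 0.0036, 0.1816, 0.6589, 0.1556, 0.0001, 0.0000]  mean=-0.0911  Neff=2.0349  idx=[3, 4, 4, 4, 4, 4, 5, 5]
step 2: w=[0.0216, 0.1375, 0.1375, 0.1375, 0.1375, 0.1375, 0.1455, 0.1455]  mean=0.2845  Neff=7.2825  idx=[1, 2, 3, 4, 4, 5, 6, 7]
step 3: w=[0.1667, 0.1667, 0.1667, 0.1667, 0.1667, 0.1667, 0.0000, 0.0000]  mean=-0.2500  Neff=6.0001  idx=[0, 1, 1, 2, 3, 4, 4, 5]

resampled_idx = [0, 1, 1, 2, 3, 4, 4, 5]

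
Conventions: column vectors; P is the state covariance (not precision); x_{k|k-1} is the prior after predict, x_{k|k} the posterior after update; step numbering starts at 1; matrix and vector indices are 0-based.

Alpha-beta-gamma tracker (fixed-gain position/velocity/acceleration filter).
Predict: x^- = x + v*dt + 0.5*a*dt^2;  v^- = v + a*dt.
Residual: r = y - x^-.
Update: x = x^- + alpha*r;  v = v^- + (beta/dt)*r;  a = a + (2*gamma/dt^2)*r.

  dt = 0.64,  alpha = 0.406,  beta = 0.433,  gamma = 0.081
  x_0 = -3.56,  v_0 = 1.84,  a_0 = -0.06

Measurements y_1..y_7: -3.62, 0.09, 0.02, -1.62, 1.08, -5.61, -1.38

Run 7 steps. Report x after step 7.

x_post = -3.7772

step 1: x_pred=-2.3947  r=-1.2253  x^+=-2.8922  v^+=0.9726  a^+=-0.5446
step 2: x_pred=-2.3812  r=2.4712  x^+=-1.3779  v^+=2.2960  a^+=0.4328
step 3: x_pred=0.1801  r=-0.1601  x^+=0.1151  v^+=2.4646  a^+=0.3694
step 4: x_pred=1.7681  r=-3.3881  x^+=0.3926  v^+=0.4088  a^+=-0.9706
step 5: x_pred=0.4554  r=0.6246  x^+=0.7090  v^+=0.2102  a^+=-0.7236
step 6: x_pred=0.6953  r=-6.3053  x^+=-1.8647  v^+=-4.5188  a^+=-3.2174
step 7: x_pred=-5.4156  r=4.0356  x^+=-3.7772  v^+=-3.8476  a^+=-1.6212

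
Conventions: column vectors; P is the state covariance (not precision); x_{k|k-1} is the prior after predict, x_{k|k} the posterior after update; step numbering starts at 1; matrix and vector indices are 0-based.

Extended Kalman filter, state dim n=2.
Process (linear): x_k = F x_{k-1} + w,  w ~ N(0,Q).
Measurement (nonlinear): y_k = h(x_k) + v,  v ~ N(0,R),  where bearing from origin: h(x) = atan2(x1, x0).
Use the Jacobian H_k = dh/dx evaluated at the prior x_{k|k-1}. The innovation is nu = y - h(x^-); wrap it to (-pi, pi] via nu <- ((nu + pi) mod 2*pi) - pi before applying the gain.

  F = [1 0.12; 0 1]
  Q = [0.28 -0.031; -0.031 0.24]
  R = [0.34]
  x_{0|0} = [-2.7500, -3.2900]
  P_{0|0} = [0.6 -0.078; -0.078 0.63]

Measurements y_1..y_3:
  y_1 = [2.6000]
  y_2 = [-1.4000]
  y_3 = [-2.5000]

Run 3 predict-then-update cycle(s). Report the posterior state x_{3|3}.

step 1: x^-=[-3.1448, -3.2900]  P^-=[0.8704 -0.0334; -0.0334 0.8700]  H_jac=[0.1588 -0.1518]  S=[0.3836]  K=[0.3736; -0.3581]  nu=[-1.3496]  x^+=[-3.6490, -2.8067]  P^+=[0.8168 0.0179; 0.0179 0.8208]
step 2: x^-=[-3.9858, -2.8067]  P^-=[1.1129 0.0854; 0.0854 1.0608]  H_jac=[0.1181 -0.1677]  S=[0.3820]  K=[0.3066; -0.4394]  nu=[1.1281]  x^+=[-3.6399, -3.3023]  P^+=[1.0770 0.1369; 0.1369 0.9871]
step 3: x^-=[-4.0362, -3.3023]  P^-=[1.4041 0.2243; 0.2243 1.2271]  H_jac=[0.1214 -0.1484]  S=[0.3796]  K=[0.3614; -0.4079]  nu=[-0.0441]  x^+=[-4.0521, -3.2843]  P^+=[1.3545 0.2803; 0.2803 1.1639]

x_post = [-4.0521, -3.2843]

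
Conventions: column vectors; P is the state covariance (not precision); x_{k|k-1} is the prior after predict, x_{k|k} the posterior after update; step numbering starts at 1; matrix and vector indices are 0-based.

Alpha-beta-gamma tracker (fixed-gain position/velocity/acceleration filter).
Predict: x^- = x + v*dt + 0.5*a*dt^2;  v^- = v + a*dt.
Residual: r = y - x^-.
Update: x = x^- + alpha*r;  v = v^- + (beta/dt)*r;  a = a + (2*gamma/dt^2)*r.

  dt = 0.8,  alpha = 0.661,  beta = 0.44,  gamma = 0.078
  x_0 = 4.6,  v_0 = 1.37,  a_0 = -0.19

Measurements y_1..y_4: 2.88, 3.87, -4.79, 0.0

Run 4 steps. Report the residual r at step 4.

resid = 7.4003

step 1: x_pred=5.6352  r=-2.7552  x^+=3.8140  v^+=-0.2974  a^+=-0.8616
step 2: x_pred=3.3004  r=0.5696  x^+=3.6769  v^+=-0.6734  a^+=-0.7227
step 3: x_pred=2.9070  r=-7.6970  x^+=-2.1807  v^+=-5.4849  a^+=-2.5989
step 4: x_pred=-7.4003  r=7.4003  x^+=-2.5087  v^+=-3.4938  a^+=-0.7951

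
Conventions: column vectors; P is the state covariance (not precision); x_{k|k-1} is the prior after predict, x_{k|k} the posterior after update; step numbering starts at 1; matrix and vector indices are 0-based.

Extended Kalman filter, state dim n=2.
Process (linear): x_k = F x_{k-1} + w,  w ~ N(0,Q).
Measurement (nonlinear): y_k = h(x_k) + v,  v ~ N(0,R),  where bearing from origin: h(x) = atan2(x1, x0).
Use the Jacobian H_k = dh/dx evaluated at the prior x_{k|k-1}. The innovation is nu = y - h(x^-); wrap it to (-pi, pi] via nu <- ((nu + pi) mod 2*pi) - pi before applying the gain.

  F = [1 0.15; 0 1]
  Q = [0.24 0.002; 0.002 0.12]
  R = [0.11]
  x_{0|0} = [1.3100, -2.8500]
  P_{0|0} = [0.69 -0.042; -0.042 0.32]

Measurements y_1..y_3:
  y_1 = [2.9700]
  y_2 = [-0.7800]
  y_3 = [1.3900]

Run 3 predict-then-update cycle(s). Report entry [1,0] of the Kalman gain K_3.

step 1: x^-=[0.8825, -2.8500]  P^-=[0.9246 0.0080; 0.0080 0.4400]  H_jac=[0.3202 0.0991]  S=[0.2096]  K=[1.4161; 0.2203]  nu=[-2.0427]  x^+=[-2.0100, -3.3001]  P^+=[0.5043 -0.0574; -0.0574 0.4298]
step 2: x^-=[-2.5051, -3.3001]  P^-=[0.7367 0.0091; 0.0091 0.5498]  H_jac=[0.1922 -0.1459]  S=[0.1484]  K=[0.9453; -0.5288]  nu=[1.4401]  x^+=[-1.1437, -4.0616]  P^+=[0.6041 0.0833; 0.0833 0.5083]
step 3: x^-=[-1.7530, -4.0616]  P^-=[0.8805 0.1615; 0.1615 0.6283]  H_jac=[0.2075 -0.0896]  S=[0.1470]  K=[1.1450; -0.1549]  nu=[-2.9149]  x^+=[-5.0907, -3.6102]  P^+=[0.6878 0.1876; 0.1876 0.6248]

K[1,0] = -0.1549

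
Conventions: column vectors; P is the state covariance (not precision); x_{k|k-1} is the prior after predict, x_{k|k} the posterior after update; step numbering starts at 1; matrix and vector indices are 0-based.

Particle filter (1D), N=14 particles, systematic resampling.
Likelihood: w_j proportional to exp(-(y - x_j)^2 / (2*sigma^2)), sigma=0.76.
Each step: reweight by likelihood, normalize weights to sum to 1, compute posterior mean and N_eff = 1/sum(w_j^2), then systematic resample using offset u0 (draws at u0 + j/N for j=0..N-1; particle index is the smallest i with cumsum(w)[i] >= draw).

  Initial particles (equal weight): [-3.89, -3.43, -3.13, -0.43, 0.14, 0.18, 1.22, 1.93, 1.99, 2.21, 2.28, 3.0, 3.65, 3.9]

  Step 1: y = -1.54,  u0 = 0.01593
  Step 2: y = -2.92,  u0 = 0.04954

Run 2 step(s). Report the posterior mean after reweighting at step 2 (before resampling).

post_mean = -3.1699

step 1: w=[0.0124, 0.0672, 0.1659, 0.5094, 0.1286, 0.1143, 0.0020, 0.0000, 0.0000, 0.0000, 0.0000, 0.0000, 0.0000, 0.0000]  mean=-0.9759  Neff=3.1120  idx=[1, 2, 2, 2, 3, 3, 3, 3, 3, 3, 3, 4, 4, 5]
step 2: w=[0.2146, 0.2588, 0.2588, 0.2588, 0.0013, 0.0013, 0.0013, 0.0013, 0.0013, 0.0013, 0.0013, 0.0001, 0.0001, 0.0001]  mean=-3.1699  Neff=4.0488  idx=[0, 0, 0, 1, 1, 1, 2, 2, 2, 2, 3, 3, 3, 3]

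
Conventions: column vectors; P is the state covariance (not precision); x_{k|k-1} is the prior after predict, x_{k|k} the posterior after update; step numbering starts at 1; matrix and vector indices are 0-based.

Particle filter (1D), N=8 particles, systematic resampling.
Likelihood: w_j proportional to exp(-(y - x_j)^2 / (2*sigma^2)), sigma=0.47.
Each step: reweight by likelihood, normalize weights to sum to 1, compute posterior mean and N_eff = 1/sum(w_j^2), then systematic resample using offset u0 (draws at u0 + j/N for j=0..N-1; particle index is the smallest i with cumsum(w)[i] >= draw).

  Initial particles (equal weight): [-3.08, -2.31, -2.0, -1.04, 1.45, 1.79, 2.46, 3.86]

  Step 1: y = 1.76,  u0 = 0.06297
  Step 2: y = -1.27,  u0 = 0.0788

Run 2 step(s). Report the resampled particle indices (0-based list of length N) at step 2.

resampled_idx = [0, 0, 1, 1, 1, 2, 2, 2]

step 1: w=[0.0000, 0.0000, 0.0000, 0.0000, 0.3773, 0.4680, 0.1547, 0.0000]  mean=1.7654  Neff=2.5954  idx=[4, 4, 4, 5, 5, 5, 5, 6]
step 2: w=[0.3282, 0.3282, 0.3282, 0.0038, 0.0038, 0.0038, 0.0038, 0.0000]  mean=1.4552  Neff=3.0938  idx=[0, 0, 1, 1, 1, 2, 2, 2]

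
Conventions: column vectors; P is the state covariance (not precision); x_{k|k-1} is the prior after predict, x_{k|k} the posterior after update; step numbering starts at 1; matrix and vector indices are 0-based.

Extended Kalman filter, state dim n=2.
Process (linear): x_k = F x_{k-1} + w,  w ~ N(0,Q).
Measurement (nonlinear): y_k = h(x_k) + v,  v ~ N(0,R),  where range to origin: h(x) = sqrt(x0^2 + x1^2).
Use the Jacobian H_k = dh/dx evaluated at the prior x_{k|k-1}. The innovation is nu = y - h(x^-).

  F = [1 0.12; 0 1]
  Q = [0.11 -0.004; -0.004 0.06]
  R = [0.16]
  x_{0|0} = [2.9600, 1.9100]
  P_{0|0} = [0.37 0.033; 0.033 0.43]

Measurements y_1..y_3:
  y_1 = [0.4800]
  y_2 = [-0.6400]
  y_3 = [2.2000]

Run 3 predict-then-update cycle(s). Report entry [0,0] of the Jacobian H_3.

H_jac[0,0] = 0.6121

step 1: x^-=[3.1892, 1.9100]  P^-=[0.4941 0.0806; 0.0806 0.4900]  H_jac=[0.8579 0.5138]  S=[0.7241]  K=[0.6426; 0.4432]  nu=[-3.2374]  x^+=[1.1088, 0.4752]  P^+=[0.1951 -0.1256; -0.1256 0.3478]
step 2: x^-=[1.1658, 0.4752]  P^-=[0.2799 -0.0879; -0.0879 0.4078]  H_jac=[0.9260 0.3775]  S=[0.3967]  K=[0.5698; 0.1828]  nu=[-1.8989]  x^+=[0.0837, 0.1280]  P^+=[0.1511 -0.1292; -0.1292 0.3945]
step 3: x^-=[0.0991, 0.1280]  P^-=[0.2358 -0.0859; -0.0859 0.4545]  H_jac=[0.6121 0.7908]  S=[0.4494]  K=[0.1700; 0.6828]  nu=[2.0381]  x^+=[0.4456, 1.5196]  P^+=[0.2228 -0.1381; -0.1381 0.2450]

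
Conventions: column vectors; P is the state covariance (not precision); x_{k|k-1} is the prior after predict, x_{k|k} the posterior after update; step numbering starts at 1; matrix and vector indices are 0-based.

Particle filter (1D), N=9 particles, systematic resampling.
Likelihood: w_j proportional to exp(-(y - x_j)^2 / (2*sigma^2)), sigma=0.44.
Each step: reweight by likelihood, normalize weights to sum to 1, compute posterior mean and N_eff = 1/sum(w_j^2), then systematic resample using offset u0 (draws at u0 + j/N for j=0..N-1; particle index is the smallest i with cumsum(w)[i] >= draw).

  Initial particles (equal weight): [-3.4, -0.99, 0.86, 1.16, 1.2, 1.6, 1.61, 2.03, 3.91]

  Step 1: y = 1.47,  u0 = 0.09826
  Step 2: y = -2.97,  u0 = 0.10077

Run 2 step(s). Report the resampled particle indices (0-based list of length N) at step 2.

step 1: w=[0.0000, 0.0000, 0.0881, 0.1796, 0.1907, 0.2204, 0.2188, 0.1024, 0.0000]  mean=1.4258  Neff=5.4548  idx=[3, 3, 4, 4, 5, 5, 6, 6, 7]
step 2: w=[0.3510, 0.3510, 0.1489, 0.1489, 0.0000, 0.0000, 0.0000, 0.0000, 0.0000]  mean=1.1719  Neff=3.4386  idx=[0, 0, 0, 1, 1, 1, 2, 3, 3]

resampled_idx = [0, 0, 0, 1, 1, 1, 2, 3, 3]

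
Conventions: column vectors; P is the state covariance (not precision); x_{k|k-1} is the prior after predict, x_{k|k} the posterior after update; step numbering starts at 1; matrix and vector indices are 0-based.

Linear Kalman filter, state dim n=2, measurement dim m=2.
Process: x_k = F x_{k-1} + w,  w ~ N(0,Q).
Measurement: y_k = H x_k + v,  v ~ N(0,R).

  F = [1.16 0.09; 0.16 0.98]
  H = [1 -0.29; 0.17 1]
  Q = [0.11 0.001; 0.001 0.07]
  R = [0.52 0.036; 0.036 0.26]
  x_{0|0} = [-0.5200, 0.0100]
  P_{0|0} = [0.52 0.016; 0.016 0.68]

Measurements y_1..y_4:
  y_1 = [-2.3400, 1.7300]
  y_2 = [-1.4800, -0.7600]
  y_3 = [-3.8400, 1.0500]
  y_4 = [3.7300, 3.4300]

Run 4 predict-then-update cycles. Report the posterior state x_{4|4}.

x_post = [0.7756, 1.6583]

step 1: x^-=[-0.6023, -0.0734]  P^-=[0.8186 0.1759; 0.1759 0.7414]  S=[1.2989 0.1274; 0.1274 1.0849]  K=[0.5690 0.2236; -0.1010 0.7228]  nu=[-1.7590, 1.9058]  x^+=[-1.1770, 1.4818]  P^+=[0.3114 0.0257; 0.0257 0.1799]
step 2: x^-=[-1.2320, 1.2638]  P^-=[0.5358 0.1042; 0.1042 0.2588]  S=[1.0171 0.1511; 0.1511 0.5698]  K=[0.4644 0.2196; -0.0452 0.4974]  nu=[0.1185, -1.8144]  x^+=[-1.5754, 0.3560]  P^+=[0.2581 0.0299; 0.0299 0.1226]
step 3: x^-=[-1.7955, 0.0968]  P^-=[0.4645 0.0942; 0.0942 0.2037]  S=[0.9470 0.1454; 0.1454 0.5092]  K=[0.4282 0.2178; -0.0305 0.4403]  nu=[-2.0165, 1.2584]  x^+=[-2.3850, 0.7125]  P^+=[0.2396 0.0313; 0.0313 0.1081]
step 4: x^-=[-2.7024, 0.3167]  P^-=[0.4398 0.0910; 0.0910 0.1897]  S=[0.9230 0.1423; 0.1423 0.4934]  K=[0.4145 0.2165; -0.0263 0.4235]  nu=[6.5242, 3.5727]  x^+=[0.7756, 1.6583]  P^+=[0.2325 0.0317; 0.0317 0.1038]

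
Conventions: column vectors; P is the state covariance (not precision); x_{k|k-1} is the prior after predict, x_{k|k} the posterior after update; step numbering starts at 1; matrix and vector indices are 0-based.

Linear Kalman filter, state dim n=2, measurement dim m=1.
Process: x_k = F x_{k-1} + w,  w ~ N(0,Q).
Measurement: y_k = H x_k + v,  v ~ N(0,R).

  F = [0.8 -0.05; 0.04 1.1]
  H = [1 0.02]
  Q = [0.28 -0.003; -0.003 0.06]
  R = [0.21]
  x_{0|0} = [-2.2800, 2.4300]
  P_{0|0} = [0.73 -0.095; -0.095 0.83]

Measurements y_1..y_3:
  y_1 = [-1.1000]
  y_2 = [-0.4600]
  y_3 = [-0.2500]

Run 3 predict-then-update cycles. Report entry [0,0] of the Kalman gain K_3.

K[0,0] = 0.6416

step 1: x^-=[-1.9455, 2.5818]  P^-=[0.7569 -0.1087; -0.1087 1.0571]  S=[0.9629]  K=[0.7837; -0.0909]  nu=[0.7939]  x^+=[-1.3233, 2.5096]  P^+=[0.1654 -0.0401; -0.0401 1.0491]
step 2: x^-=[-1.1841, 2.7076]  P^-=[0.3917 -0.0906; -0.0906 1.3262]  S=[0.5986]  K=[0.6513; -0.1070]  nu=[0.6700]  x^+=[-0.7478, 2.6359]  P^+=[0.1378 -0.0489; -0.0489 1.3193]
step 3: x^-=[-0.7300, 2.8696]  P^-=[0.3754 -0.1141; -0.1141 1.6523]  S=[0.5815]  K=[0.6416; -0.1393]  nu=[0.4226]  x^+=[-0.4588, 2.8107]  P^+=[0.1360 -0.0621; -0.0621 1.6410]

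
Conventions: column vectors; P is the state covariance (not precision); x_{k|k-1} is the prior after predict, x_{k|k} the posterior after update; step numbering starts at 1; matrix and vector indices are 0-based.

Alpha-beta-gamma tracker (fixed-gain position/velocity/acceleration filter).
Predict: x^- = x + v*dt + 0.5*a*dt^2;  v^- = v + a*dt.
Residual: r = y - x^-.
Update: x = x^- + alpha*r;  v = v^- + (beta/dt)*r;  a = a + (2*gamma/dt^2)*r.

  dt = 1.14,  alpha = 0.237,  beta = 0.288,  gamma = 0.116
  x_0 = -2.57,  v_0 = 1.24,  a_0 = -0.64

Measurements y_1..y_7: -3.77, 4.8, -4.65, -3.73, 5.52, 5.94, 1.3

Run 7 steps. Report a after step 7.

step 1: x_pred=-1.5723  r=-2.1977  x^+=-2.0931  v^+=-0.0448  a^+=-1.0323
step 2: x_pred=-2.8150  r=7.6150  x^+=-1.0103  v^+=0.7021  a^+=0.3271
step 3: x_pred=0.0027  r=-4.6527  x^+=-1.1000  v^+=-0.1004  a^+=-0.5035
step 4: x_pred=-1.5417  r=-2.1883  x^+=-2.0603  v^+=-1.2273  a^+=-0.8942
step 5: x_pred=-4.0404  r=9.5604  x^+=-1.7746  v^+=0.1687  a^+=0.8125
step 6: x_pred=-1.0543  r=6.9943  x^+=0.6033  v^+=2.8619  a^+=2.0611
step 7: x_pred=5.2052  r=-3.9052  x^+=4.2797  v^+=4.2250  a^+=1.3640

a_post = 1.3640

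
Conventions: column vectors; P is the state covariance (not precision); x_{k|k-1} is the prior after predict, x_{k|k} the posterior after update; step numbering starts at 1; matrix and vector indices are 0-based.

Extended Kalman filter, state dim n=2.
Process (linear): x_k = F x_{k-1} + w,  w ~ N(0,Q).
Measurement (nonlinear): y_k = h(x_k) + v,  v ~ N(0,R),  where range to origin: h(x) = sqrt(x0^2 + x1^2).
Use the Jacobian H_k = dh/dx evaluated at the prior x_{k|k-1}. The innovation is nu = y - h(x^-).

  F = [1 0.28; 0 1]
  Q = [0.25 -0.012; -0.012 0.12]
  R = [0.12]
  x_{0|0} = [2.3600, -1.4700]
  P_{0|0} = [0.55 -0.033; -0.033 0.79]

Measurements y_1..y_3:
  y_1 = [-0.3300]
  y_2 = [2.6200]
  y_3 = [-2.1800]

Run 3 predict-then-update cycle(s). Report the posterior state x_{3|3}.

step 1: x^-=[1.9484, -1.4700]  P^-=[0.8435 0.1762; 0.1762 0.9100]  H_jac=[0.7983 -0.6023]  S=[0.8182]  K=[0.6933; -0.4980]  nu=[-2.7707]  x^+=[0.0276, -0.0903]  P^+=[0.4502 0.4586; 0.4586 0.7071]
step 2: x^-=[0.0023, -0.0903]  P^-=[1.0125 0.6446; 0.6446 0.8271]  H_jac=[0.0254 -0.9997]  S=[0.9145]  K=[-0.6766; -0.8863]  nu=[2.5297]  x^+=[-1.7092, -2.3322]  P^+=[0.5939 0.0963; 0.0963 0.1088]
step 3: x^-=[-2.3622, -2.3322]  P^-=[0.9064 0.1148; 0.1148 0.2288]  H_jac=[-0.7116 -0.7026]  S=[0.8067]  K=[-0.8995; -0.3005]  nu=[-5.4995]  x^+=[2.5847, -0.6794]  P^+=[0.2537 -0.1033; -0.1033 0.1560]

x_post = [2.5847, -0.6794]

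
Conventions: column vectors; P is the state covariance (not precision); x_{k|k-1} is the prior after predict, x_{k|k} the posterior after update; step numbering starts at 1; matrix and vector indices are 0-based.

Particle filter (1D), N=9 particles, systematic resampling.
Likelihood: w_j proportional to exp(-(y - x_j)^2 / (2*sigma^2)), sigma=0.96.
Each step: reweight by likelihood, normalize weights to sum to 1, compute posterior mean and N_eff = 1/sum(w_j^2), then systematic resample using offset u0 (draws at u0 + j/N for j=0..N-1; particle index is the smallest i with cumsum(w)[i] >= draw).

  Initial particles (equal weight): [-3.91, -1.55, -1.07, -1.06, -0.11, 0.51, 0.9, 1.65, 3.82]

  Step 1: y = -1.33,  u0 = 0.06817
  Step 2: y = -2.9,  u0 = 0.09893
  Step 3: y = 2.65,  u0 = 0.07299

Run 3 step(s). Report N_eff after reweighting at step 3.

step 1: w=[0.0075, 0.2701, 0.2673, 0.2665, 0.1236, 0.0442, 0.0187, 0.0022, 0.0000]  mean=-0.9869  Neff=4.2916  idx=[1, 1, 2, 2, 2, 3, 3, 4, 5]
step 2: w=[0.2375, 0.2375, 0.1037, 0.1037, 0.1037, 0.1017, 0.1017, 0.0094, 0.0012]  mean=-1.2851  Neff=6.0307  idx=[0, 0, 1, 1, 2, 3, 4, 5, 6]
step 3: w=[0.0227, 0.0227, 0.0227, 0.0227, 0.1789, 0.1789, 0.1789, 0.1862, 0.1862]  mean=-1.1099  Neff=5.9736  idx=[3, 4, 5, 5, 6, 7, 7, 8, 8]

N_eff = 5.9736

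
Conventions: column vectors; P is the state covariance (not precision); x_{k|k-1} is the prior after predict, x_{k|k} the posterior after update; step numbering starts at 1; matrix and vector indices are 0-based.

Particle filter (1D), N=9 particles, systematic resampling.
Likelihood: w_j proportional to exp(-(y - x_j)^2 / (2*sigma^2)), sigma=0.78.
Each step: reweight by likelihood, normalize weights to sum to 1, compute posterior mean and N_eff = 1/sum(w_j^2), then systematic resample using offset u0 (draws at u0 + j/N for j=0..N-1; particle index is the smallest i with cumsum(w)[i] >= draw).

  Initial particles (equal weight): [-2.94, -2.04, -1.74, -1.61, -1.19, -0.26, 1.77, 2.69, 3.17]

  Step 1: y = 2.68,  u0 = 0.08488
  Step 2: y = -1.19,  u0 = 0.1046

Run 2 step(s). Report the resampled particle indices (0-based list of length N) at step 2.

step 1: w=[0.0000, 0.0000, 0.0000, 0.0000, 0.0000, 0.0004, 0.2175, 0.4295, 0.3526]  mean=2.6581  Neff=2.8079  idx=[6, 6, 7, 7, 7, 7, 8, 8, 8]
step 2: w=[0.4942, 0.4942, 0.0028, 0.0028, 0.0028, 0.0028, 0.0001, 0.0001, 0.0001]  mean=1.7808  Neff=2.0469  idx=[0, 0, 0, 0, 1, 1, 1, 1, 3]

resampled_idx = [0, 0, 0, 0, 1, 1, 1, 1, 3]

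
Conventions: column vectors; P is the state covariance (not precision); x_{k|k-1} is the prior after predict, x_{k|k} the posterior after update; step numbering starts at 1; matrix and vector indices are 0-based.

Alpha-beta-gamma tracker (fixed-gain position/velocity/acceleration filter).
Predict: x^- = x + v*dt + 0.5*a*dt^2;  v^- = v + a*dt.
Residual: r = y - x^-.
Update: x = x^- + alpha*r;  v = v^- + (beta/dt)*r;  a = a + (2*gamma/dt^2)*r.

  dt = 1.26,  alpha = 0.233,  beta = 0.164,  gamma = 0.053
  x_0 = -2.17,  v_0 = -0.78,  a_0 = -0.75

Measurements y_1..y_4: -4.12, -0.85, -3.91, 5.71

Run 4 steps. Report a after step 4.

step 1: x_pred=-3.7481  r=-0.3719  x^+=-3.8348  v^+=-1.7734  a^+=-0.7748
step 2: x_pred=-6.6843  r=5.8343  x^+=-5.3249  v^+=-1.9903  a^+=-0.3853
step 3: x_pred=-8.1385  r=4.2285  x^+=-7.1533  v^+=-1.9254  a^+=-0.1030
step 4: x_pred=-9.6610  r=15.3710  x^+=-6.0795  v^+=-0.0544  a^+=0.9233

a_post = 0.9233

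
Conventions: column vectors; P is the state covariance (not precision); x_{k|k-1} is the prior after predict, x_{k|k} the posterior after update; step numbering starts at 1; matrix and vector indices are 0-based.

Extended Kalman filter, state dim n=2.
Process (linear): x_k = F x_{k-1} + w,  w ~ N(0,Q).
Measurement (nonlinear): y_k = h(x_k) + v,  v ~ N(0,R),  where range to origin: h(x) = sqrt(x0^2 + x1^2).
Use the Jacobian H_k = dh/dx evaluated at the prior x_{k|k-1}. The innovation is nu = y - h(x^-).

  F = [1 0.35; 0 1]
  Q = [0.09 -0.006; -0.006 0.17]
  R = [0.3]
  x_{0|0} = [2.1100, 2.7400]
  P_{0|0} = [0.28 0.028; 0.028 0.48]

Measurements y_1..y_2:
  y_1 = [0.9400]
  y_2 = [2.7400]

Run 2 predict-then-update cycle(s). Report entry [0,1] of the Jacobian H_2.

H_jac[0,1] = 0.4374

step 1: x^-=[3.0690, 2.7400]  P^-=[0.4484 0.1900; 0.1900 0.6500]  H_jac=[0.7460 0.6660]  S=[1.0266]  K=[0.4491; 0.5597]  nu=[-3.1742]  x^+=[1.6435, 0.9633]  P^+=[0.2414 -0.0681; -0.0681 0.3284]
step 2: x^-=[1.9807, 0.9633]  P^-=[0.3239 0.0409; 0.0409 0.4984]  H_jac=[0.8993 0.4374]  S=[0.6895]  K=[0.4485; 0.3694]  nu=[0.5375]  x^+=[2.2217, 1.1619]  P^+=[0.1853 -0.0734; -0.0734 0.4043]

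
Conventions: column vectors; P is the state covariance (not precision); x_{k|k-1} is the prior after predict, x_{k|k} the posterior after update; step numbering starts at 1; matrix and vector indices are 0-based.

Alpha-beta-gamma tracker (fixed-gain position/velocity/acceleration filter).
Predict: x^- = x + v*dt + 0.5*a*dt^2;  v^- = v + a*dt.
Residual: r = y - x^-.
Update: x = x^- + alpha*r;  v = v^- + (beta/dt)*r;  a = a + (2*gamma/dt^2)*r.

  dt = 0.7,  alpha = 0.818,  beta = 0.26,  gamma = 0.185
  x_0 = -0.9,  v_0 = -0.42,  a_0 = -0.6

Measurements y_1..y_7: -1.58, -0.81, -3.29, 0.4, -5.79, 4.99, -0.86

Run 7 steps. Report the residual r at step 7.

step 1: x_pred=-1.3410  r=-0.2390  x^+=-1.5365  v^+=-0.9288  a^+=-0.7805
step 2: x_pred=-2.3779  r=1.5679  x^+=-1.0953  v^+=-0.8928  a^+=0.4034
step 3: x_pred=-1.6214  r=-1.6686  x^+=-2.9863  v^+=-1.2301  a^+=-0.8565
step 4: x_pred=-4.0572  r=4.4572  x^+=-0.4112  v^+=-0.1741  a^+=2.5092
step 5: x_pred=0.0816  r=-5.8716  x^+=-4.7214  v^+=-0.5986  a^+=-1.9245
step 6: x_pred=-5.6119  r=10.6019  x^+=3.0605  v^+=1.9921  a^+=6.0810
step 7: x_pred=5.9447  r=-6.8047  x^+=0.3785  v^+=3.7213  a^+=0.9427

resid = -6.8047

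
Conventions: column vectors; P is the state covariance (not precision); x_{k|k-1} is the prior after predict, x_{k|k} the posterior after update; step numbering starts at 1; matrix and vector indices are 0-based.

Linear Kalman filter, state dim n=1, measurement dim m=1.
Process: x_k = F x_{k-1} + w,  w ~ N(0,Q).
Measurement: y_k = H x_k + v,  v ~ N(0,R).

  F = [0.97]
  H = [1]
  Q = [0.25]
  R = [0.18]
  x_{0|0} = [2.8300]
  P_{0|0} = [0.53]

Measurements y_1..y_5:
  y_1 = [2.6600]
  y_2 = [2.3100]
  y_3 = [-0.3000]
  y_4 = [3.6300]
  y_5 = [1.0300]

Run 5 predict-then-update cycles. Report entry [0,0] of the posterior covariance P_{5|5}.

P_post[0,0] = 0.1204

step 1: x^-=[2.7451]  P^-=[0.7487]  S=[0.9287]  K=[0.8062]  nu=[-0.0851]  x^+=[2.6765]  P^+=[0.1451]
step 2: x^-=[2.5962]  P^-=[0.3865]  S=[0.5665]  K=[0.6823]  nu=[-0.2862]  x^+=[2.4009]  P^+=[0.1228]
step 3: x^-=[2.3289]  P^-=[0.3656]  S=[0.5456]  K=[0.6701]  nu=[-2.6289]  x^+=[0.5674]  P^+=[0.1206]
step 4: x^-=[0.5504]  P^-=[0.3635]  S=[0.5435]  K=[0.6688]  nu=[3.0796]  x^+=[2.6100]  P^+=[0.1204]
step 5: x^-=[2.5317]  P^-=[0.3633]  S=[0.5433]  K=[0.6687]  nu=[-1.5017]  x^+=[1.5276]  P^+=[0.1204]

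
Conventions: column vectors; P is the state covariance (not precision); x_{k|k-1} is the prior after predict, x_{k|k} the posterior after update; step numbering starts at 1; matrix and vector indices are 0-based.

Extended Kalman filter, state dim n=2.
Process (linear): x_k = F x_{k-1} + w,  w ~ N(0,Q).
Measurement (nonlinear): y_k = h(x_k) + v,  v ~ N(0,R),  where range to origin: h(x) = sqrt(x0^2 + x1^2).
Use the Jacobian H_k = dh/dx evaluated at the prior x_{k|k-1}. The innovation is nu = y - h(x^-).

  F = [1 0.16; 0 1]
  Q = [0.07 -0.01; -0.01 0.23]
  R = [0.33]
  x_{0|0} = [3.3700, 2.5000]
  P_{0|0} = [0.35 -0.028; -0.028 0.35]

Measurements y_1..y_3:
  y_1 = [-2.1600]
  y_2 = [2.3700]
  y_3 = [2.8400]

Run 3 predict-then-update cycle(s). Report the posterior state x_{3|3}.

x_post = [1.6304, -1.4918]

step 1: x^-=[3.7700, 2.5000]  P^-=[0.4200 0.0180; 0.0180 0.5800]  H_jac=[0.8334 0.5527]  S=[0.8155]  K=[0.4414; 0.4115]  nu=[-6.6836]  x^+=[0.8195, -0.2502]  P^+=[0.2611 -0.1301; -0.1301 0.4419]
step 2: x^-=[0.7795, -0.2502]  P^-=[0.3008 -0.0694; -0.0694 0.6719]  H_jac=[0.9522 -0.3056]  S=[0.7058]  K=[0.4358; -0.3846]  nu=[1.5513]  x^+=[1.4556, -0.8468]  P^+=[0.1667 0.0489; 0.0489 0.5675]
step 3: x^-=[1.3201, -0.8468]  P^-=[0.2669 0.1297; 0.1297 0.7975]  H_jac=[0.8417 -0.5399]  S=[0.6337]  K=[0.2440; -0.5073]  nu=[1.2717]  x^+=[1.6304, -1.4918]  P^+=[0.2292 0.2081; 0.2081 0.6345]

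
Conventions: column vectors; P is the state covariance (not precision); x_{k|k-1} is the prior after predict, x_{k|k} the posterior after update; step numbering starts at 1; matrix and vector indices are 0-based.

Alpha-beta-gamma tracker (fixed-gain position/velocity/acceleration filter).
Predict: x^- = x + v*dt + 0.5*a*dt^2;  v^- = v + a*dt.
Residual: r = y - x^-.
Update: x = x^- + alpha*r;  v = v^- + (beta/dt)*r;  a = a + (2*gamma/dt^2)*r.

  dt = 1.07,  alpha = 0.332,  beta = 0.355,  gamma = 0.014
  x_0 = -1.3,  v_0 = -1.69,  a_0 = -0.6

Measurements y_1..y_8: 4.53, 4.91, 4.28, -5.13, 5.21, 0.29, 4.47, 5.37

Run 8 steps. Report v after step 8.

v_post = 1.4214

step 1: x_pred=-3.4518  r=7.9818  x^+=-0.8018  v^+=0.3162  a^+=-0.4048
step 2: x_pred=-0.6953  r=5.6053  x^+=1.1657  v^+=1.7427  a^+=-0.2677
step 3: x_pred=2.8771  r=1.4029  x^+=3.3429  v^+=1.9217  a^+=-0.2334
step 4: x_pred=5.2655  r=-10.3955  x^+=1.8142  v^+=-1.7770  a^+=-0.4876
step 5: x_pred=-0.3664  r=5.5764  x^+=1.4850  v^+=-0.4487  a^+=-0.3513
step 6: x_pred=0.8038  r=-0.5138  x^+=0.6332  v^+=-0.9950  a^+=-0.3638
step 7: x_pred=-0.6397  r=5.1097  x^+=1.0567  v^+=0.3110  a^+=-0.2389
step 8: x_pred=1.2527  r=4.1173  x^+=2.6197  v^+=1.4214  a^+=-0.1382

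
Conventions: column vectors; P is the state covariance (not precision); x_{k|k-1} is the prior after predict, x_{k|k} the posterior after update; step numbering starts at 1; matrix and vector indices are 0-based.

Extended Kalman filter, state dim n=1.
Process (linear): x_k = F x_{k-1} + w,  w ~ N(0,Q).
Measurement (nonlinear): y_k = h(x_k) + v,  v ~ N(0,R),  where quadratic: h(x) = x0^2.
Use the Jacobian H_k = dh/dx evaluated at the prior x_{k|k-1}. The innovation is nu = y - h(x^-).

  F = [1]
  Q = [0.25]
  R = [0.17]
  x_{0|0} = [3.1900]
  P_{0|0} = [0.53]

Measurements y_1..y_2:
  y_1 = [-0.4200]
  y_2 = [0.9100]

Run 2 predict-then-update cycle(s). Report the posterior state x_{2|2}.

x_post = [1.0961]

step 1: x^-=[3.1900]  P^-=[0.7800]  H_jac=[6.3800]  S=[31.9194]  K=[0.1559]  nu=[-10.5961]  x^+=[1.5380]  P^+=[0.0042]
step 2: x^-=[1.5380]  P^-=[0.2542]  H_jac=[3.0760]  S=[2.5748]  K=[0.3036]  nu=[-1.4555]  x^+=[1.0961]  P^+=[0.0168]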